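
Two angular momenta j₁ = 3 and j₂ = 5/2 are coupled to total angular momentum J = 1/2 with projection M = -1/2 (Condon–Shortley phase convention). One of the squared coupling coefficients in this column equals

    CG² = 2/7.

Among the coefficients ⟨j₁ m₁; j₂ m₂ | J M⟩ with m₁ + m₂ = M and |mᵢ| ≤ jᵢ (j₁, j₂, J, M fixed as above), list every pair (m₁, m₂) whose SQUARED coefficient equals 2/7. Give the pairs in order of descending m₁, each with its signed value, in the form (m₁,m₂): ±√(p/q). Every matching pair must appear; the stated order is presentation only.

Admissible pairs with m₁+m₂ = M = -1/2: (-3,5/2), (-2,3/2), (-1,1/2), (0,-1/2), (1,-3/2), (2,-5/2)
  (m₁,m₂)=(2,-5/2): CG² = 1/21, CG = +√(1/21)
  (m₁,m₂)=(1,-3/2): CG² = 2/21, CG = −√(2/21)
  (m₁,m₂)=(0,-1/2): CG² = 1/7, CG = +√(1/7)
  (m₁,m₂)=(-1,1/2): CG² = 4/21, CG = −√(4/21)
  (m₁,m₂)=(-2,3/2): CG² = 5/21, CG = +√(5/21)
  (m₁,m₂)=(-3,5/2): CG² = 2/7, CG = −√(2/7)   ← matches the target
Pairs with CG² = 2/7: (-3,5/2): −√(2/7)

(-3,5/2): −√(2/7)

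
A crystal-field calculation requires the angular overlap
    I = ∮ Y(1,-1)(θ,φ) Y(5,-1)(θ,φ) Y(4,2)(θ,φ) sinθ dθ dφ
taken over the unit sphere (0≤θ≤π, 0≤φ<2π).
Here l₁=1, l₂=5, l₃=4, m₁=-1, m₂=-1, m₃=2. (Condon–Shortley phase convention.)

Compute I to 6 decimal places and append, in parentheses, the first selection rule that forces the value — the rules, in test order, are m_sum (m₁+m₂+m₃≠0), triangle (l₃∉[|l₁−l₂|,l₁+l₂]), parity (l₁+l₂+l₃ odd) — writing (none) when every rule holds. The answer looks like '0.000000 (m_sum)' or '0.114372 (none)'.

Rules hold: Σm=0, L=10 even, 4≤4≤6.
N = 3·11·9 = 297
Δ = 2!·0!·8!/11! = 1/495
Racah Σ t=1..1: t=1:−1/576 = -1/576
⇒ 3j(1 5 4; 0 0 0)² = 5/99, sgn -1
Racah Σ t=2..2: t=2:+1/2880 = 1/2880
⇒ 3j(1 5 4; -1 -1 2)² = 2/165, sgn +1
4πI² = N·(3j₀)²·(3jₘ)² = 2/11
I = -1·√(0.181818/4π) = -0.12028562
No selection rule forces the value: the integral is nonzero (none).

-0.120286 (none)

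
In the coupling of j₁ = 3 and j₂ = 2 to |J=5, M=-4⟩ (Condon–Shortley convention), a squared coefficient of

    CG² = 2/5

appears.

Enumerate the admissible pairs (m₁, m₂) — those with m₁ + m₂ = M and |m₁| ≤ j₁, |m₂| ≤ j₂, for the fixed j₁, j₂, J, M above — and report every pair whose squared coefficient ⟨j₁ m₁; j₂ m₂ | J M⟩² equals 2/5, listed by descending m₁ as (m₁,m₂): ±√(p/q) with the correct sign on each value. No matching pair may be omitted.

(-3,-1): +√(2/5)

Admissible pairs with m₁+m₂ = M = -4: (-3,-1), (-2,-2)
  (m₁,m₂)=(-2,-2): CG² = 3/5, CG = +√(3/5)
  (m₁,m₂)=(-3,-1): CG² = 2/5, CG = +√(2/5)   ← matches the target
Pairs with CG² = 2/5: (-3,-1): +√(2/5)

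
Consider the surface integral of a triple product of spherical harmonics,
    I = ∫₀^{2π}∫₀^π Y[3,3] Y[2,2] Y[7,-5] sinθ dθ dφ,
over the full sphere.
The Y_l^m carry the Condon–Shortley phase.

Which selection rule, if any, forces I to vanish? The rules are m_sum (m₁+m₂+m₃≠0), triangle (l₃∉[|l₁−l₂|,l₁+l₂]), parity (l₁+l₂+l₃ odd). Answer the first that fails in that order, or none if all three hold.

azimuthal sum: 3 + 2 − 5 = 0  ✓
l₃ must lie in [1,5]; have l₃=7  ✗
L = 3 + 2 + 7 = 12 (even)

triangle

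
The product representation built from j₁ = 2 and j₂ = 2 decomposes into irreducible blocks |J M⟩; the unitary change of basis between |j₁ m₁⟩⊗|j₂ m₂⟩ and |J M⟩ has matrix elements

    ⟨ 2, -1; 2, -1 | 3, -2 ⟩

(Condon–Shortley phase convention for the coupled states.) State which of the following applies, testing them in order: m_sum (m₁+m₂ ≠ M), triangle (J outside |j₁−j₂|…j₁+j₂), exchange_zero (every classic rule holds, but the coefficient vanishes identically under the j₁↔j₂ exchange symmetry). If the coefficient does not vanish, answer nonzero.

exchange_zero

m-sum: m₁+m₂ = -1+(-1) = -2, M = -2  ✓
triangle: |j₁−j₂| = 0 ≤ J = 3 ≤ j₁+j₂ = 4  ✓
exchange: j₁=j₂ and m₁=m₂, and (−1)^(j₁+j₂−J) = (−1)^1 = −1 forces ⟨j₁m₁;j₂m₂|JM⟩ = −⟨j₂m₂;j₁m₁|JM⟩ = −⟨j₁m₁;j₂m₂|JM⟩ ⇒ the coefficient vanishes identically
Racah sum check: Σ_k collapses to 0 ⇒ CG = 0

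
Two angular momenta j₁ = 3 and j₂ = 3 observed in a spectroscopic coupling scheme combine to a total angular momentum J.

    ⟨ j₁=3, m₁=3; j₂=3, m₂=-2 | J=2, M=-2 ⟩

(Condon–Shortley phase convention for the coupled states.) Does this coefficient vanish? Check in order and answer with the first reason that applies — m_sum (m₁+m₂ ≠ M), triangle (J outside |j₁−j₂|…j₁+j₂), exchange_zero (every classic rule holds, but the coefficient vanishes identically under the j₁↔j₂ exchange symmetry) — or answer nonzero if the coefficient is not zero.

m_sum

m-sum: m₁+m₂ = 3+(-2) = 1, M = -2  ✗ ⇒ coefficient is 0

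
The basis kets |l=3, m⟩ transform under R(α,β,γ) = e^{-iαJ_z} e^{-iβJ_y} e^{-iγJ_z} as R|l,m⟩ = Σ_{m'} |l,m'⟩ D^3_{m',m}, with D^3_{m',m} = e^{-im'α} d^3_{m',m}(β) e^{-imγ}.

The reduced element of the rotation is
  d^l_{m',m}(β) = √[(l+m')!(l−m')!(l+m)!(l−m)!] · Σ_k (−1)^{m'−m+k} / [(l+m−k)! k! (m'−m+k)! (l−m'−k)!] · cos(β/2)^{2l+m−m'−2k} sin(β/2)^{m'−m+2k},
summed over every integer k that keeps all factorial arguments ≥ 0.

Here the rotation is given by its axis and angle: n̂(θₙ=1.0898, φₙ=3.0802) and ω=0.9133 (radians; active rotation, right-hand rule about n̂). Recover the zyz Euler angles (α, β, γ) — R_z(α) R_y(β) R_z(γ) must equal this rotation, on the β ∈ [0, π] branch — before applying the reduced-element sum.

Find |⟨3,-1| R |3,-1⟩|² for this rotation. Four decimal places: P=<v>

Axis–angle → zyz. n̂ = (sinθₙcosφₙ, sinθₙsinφₙ, cosθₙ) = (-0.884864, +0.054393, +0.462663), ω = 0.9133.
R = I cosω + sinω [n̂]ₓ + (1−cosω) n̂n̂ᵀ gives
  R = [+0.915611, -0.384925, -0.116145; +0.347493, +0.612288, +0.710178; -0.202251, -0.690606, +0.694376]
β = atan2(√(R₁₃²+R₂₃²), R₃₃) = 0.803244; α = atan2(R₂₃, R₁₃) mod 2π = 1.732905; γ = atan2(R₃₂, −R₃₁) mod 2π = 4.997283
D^3_{-1,-1}(1.7329,0.8032,4.9973) = e^{-i·-1·1.7329}·d^3_{-1,-1}(0.8032)·e^{-i·-1·4.9973}. Compute d first:
With c≡cos(β/2)=0.920428 and s≡sin(β/2)=0.390912, N=[2·24·2·24]^{1/2}=48.000000
k∈{0,1,2} keeps every argument non-negative
  k=0: (−1)^0·48.0000/(48)·0.9204^6·0.3909^0 = +0.608050
  k=1: (−1)^1·48.0000/(6)·0.9204^4·0.3909^2 = -0.877419
  k=2: (−1)^2·48.0000/(8)·0.9204^2·0.3909^4 = +0.118699
d^3_{-1,-1}(0.8032) = +0.608050 -0.877419 +0.118699 = -0.150671
|D^3_{-1,-1}|² = |d^3_{-1,-1}(β)|² = (-0.150671)² = 0.022702 (the z-rotation phases have unit modulus)

P=0.0227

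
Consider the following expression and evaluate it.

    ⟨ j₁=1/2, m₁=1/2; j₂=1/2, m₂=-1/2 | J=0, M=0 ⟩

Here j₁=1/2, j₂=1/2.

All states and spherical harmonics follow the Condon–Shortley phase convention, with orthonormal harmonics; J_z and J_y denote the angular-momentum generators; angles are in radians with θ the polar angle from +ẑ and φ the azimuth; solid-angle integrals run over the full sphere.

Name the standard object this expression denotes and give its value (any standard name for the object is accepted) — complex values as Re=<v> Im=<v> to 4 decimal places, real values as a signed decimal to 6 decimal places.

This is a Clebsch–Gordan (vector-coupling) coefficient.
√[1·1!0!0!/2! · 1!0!0!1!0!0!] = √(1/2)
  +(−1)^0/∏(0,1,0,0,0,0)! = 1  (running 1)
⟨..|..⟩ = √(1/2)·(1) = +0.707107

Clebsch–Gordan coefficient, +√(1/2) ≈ +0.707107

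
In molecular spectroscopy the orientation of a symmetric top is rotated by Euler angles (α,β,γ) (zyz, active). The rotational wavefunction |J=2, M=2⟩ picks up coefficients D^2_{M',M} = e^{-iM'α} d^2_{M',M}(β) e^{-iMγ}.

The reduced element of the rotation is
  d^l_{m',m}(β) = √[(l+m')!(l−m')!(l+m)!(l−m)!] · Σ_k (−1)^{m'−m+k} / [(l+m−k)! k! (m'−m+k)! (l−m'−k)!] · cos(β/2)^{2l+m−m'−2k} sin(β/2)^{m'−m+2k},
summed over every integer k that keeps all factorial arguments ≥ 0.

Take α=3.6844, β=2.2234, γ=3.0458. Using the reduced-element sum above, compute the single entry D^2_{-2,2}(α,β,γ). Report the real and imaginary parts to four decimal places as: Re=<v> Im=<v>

D^2_{-2,2}(3.6844,2.2234,3.0458) = e^{-i·-2·3.6844}·d^2_{-2,2}(2.2234)·e^{-i·2·3.0458}. Compute d first:
Half-angle: c=0.443138, s=0.896453. N=√(1·24·24·1)=24.000000
k: max(0,(2)−(-2))=4 … min(2+(2),2−(-2))=4
  k=4: (−1)^0·24.0000/(24)·0.4431^0·0.8965^4 = +0.645819
d^2_{-2,2}(2.2234) = +0.645819
D = (+0.466369+0.884590i)·(+0.645819)·(+0.981704+0.190415i) = +0.186898+0.618184i

Re=0.1869 Im=0.6182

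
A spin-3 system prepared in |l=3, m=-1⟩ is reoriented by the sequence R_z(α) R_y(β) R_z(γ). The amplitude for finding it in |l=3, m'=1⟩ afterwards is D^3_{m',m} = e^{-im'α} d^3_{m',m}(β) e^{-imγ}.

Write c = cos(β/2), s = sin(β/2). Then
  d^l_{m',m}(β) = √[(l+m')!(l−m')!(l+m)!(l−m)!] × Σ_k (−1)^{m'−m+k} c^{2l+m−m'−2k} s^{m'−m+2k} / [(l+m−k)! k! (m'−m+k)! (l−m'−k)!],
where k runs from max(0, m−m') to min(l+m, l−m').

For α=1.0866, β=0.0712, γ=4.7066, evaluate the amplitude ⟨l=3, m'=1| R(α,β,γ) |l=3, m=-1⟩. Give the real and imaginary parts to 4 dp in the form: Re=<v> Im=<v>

Split into d^3_{1,-1}(β=0.0712) × two z-phases.
With c≡cos(β/2)=0.999366 and s≡sin(β/2)=0.035592, N=[24·2·2·24]^{1/2}=48.000000
k: max(0,(-1)−(1))=0 … min(3+(-1),3−(1))=2
  k=0: (−1)^2·48.0000/(8)·0.9994^4·0.0356^2 = +0.007582
  k=1: (−1)^3·48.0000/(6)·0.9994^2·0.0356^4 = -0.000013
  k=2: (−1)^4·48.0000/(48)·0.9994^0·0.0356^6 = +0.000000
d^3_{1,-1}(0.0712) = +0.007582 -0.000013 +0.000000 = +0.007569
D = (+0.465497-0.885049i)·(+0.007569)·(-0.005789-0.999983i) = -0.006719-0.003484i

Re=-0.0067 Im=-0.0035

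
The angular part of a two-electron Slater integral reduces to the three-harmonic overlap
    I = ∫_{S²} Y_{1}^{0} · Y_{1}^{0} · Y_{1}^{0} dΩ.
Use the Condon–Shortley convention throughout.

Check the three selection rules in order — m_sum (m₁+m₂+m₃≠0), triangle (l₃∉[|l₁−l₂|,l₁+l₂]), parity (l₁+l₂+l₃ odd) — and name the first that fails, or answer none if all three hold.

m₁+m₂+m₃ = 0 + 0 + 0 = 0  ✓
triangle: |1−1|=0 ≤ l₃=1 ≤ 1+1=2  ✓
parity: l₁+l₂+l₃ = 3 is odd  ✗

parity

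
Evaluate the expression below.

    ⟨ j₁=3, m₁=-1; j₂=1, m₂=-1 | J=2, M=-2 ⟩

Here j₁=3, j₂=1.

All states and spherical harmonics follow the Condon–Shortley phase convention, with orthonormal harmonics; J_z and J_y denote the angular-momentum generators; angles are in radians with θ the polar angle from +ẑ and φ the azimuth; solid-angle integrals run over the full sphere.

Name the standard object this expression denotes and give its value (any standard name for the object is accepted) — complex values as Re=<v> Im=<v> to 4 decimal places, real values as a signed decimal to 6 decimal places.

This is a Clebsch–Gordan (vector-coupling) coefficient.
√[5·2!4!0!/7! · 2!4!0!2!0!4!] = √(768/7)
  +(−1)^0/∏(0,2,4,0,0,0)! = 1/48  (running 1/48)
⟨..|..⟩ = √(768/7)·(1/48) = +0.218218

Clebsch–Gordan coefficient, +√(1/21) ≈ +0.218218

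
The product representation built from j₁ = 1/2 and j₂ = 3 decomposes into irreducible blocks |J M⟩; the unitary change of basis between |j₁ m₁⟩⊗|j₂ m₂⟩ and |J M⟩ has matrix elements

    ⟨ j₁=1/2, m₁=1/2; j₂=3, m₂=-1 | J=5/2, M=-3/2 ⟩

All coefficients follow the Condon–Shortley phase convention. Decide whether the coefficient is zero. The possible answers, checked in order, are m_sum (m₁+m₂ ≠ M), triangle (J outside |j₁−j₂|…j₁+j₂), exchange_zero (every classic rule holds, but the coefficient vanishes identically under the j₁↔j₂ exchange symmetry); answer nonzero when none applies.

m_sum

m-sum: m₁+m₂ = 1/2+(-1) = -1/2, M = -3/2  ✗ ⇒ coefficient is 0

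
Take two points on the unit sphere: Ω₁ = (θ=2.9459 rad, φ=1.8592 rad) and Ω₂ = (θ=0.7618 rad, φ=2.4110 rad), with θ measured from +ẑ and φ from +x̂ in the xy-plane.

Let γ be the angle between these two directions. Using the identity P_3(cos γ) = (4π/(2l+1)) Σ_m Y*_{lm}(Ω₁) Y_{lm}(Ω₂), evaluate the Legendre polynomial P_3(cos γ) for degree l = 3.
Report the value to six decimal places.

0.365319

Addition theorem: P_3(cos γ) = (4π/7) Σ_m Y*_{lm}(Ω₁) Y_{lm}(Ω₂), m = −3…3:
  m=-3: (0.00233 - 0.00199j) × (0.07983 - 0.11158j) = -0.00004 - 0.00042j  (running Σ = -0.00004 - 0.00042j)
  m=-2: (0.03177 + 0.02067j) × (0.03854 + 0.35019j) = -0.00601 + 0.01192j  (running Σ = -0.00605 + 0.01150j)
  m=-1: (-0.06811 + 0.22959j) × (-0.26880 - 0.24084j) = 0.07360 - 0.04531j  (running Σ = 0.06755 - 0.03381j)
  m=0: (-0.66291 + 0.00000j) × (-0.10317 + 0.00000j) = 0.06839 + 0.00000j  (running Σ = 0.13594 - 0.03381j)
  m=1: (0.06811 + 0.22959j) × (0.26880 - 0.24084j) = 0.07360 + 0.04531j  (running Σ = 0.20955 + 0.01150j)
  m=2: (0.03177 - 0.02067j) × (0.03854 - 0.35019j) = -0.00601 - 0.01192j  (running Σ = 0.20353 - 0.00042j)
  m=3: (-0.00233 - 0.00199j) × (-0.07983 - 0.11158j) = -0.00004 + 0.00042j  (running Σ = 0.20350 + 0.00000j)
Total Σ_m = 0.20350 + 0.00000j. Multiply by 1.795196: 0.36532 + 0.00000j. P_3(cos γ) = 0.365319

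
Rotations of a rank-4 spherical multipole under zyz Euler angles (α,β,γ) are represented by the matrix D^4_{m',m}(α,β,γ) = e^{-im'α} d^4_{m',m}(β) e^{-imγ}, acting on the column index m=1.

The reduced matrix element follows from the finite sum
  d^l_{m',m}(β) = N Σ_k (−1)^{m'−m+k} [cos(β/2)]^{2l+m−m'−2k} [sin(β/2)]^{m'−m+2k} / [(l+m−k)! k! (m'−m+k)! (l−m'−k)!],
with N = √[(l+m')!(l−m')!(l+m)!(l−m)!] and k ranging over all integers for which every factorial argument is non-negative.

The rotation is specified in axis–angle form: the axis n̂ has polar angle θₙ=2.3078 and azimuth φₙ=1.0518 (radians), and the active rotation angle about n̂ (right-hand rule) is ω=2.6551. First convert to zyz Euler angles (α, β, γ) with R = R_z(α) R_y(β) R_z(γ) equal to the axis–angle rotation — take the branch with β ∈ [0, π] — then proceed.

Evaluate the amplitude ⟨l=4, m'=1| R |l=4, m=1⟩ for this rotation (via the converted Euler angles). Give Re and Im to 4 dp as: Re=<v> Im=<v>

Re=-0.2916 Im=0.2493

Axis–angle → zyz. n̂ = (sinθₙcosφₙ, sinθₙsinφₙ, cosθₙ) = (+0.367287, +0.642977, -0.672072), ω = 2.6551.
R = I cosω + sinω [n̂]ₓ + (1−cosω) n̂n̂ᵀ gives
  R = [-0.629829, +0.759128, -0.164438; +0.130702, -0.105106, -0.985835; -0.765658, -0.642400, -0.033021]
β = atan2(√(R₁₃²+R₂₃²), R₃₃) = 1.603823; α = atan2(R₂₃, R₁₃) mod 2π = 4.547109; γ = atan2(R₃₂, −R₃₁) mod 2π = 5.585102
First d^4_{1,1}(β=1.6038), then the phase factors e^{-i(1)α} and e^{-i(1)γ}:
With c≡cos(β/2)=0.695334 and s≡sin(β/2)=0.718687, N=[120·6·120·6]^{1/2}=720.000000
Admissible k: 0..3 (factorial args all ≥0)
  k=0: (−1)^0·720.0000/(720)·0.6953^8·0.7187^0 = +0.054645
  k=1: (−1)^1·720.0000/(48)·0.6953^6·0.7187^2 = -0.875652
  k=2: (−1)^2·720.0000/(24)·0.6953^4·0.7187^4 = +1.870913
  k=3: (−1)^3·720.0000/(72)·0.6953^2·0.7187^6 = -0.666230
d^4_{1,1}(1.6038) = +0.054645 -0.875652 +1.870913 -0.666230 = +0.383675
Phases: e^{-i·(1)·4.5471}=-0.164528+0.986372i, e^{-i·(1)·5.5851}=+0.766076+0.642750i ⇒ D=-0.291606+0.249345i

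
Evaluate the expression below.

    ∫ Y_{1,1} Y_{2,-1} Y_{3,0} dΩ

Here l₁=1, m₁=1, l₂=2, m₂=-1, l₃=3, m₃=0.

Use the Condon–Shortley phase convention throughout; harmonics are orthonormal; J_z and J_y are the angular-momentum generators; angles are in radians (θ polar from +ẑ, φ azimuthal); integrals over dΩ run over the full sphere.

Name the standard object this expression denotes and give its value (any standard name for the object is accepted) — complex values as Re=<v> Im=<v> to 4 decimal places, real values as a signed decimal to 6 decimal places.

Gaunt coefficient, +0.143048

This is a Gaunt coefficient — the integral of a triple product of spherical harmonics over the sphere.
Checks pass: Σm=0; 6 even; l₃=3∈[1,3].
(2·1+1)(2·2+1)(2·3+1) = 105
Δ: 0! 2! 4! / 7! → 1/105
sum: t=0:+1/4 = 1/4
3j²(1 2 3; 0 0 0) = Δ·Π!·Σ² = 3/35  (sign -1)
sum: t=0:+1/12 = 1/12
3j²(1 2 3; 1 -1 0) = Δ·Π!·Σ² = 1/35  (sign -1)
combine: 4πI² = 105·3/35·1/35 = 9/35
take √, sign +1: I = 0.14304817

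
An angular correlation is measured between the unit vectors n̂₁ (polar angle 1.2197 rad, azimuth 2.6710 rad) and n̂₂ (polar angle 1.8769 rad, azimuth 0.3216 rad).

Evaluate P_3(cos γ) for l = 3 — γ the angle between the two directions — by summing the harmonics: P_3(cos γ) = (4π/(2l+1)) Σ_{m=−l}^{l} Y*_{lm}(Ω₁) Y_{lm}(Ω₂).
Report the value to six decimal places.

0.116356

Summing Y*_{l m}(θ₁,φ₁)·Y_{l m}(θ₂,φ₂) over m ∈ [−3, 3]; prefactor 4π/(2·3+1) = 1.795196:
  [-3]  conj(Y_{3,-3})(Ω₁) = -0.054699+0.341072i ; Y_{3,-3}(Ω₂) = +0.206019-0.297296i ; Δ = +0.090130+0.086529i
  [-2]  conj(Y_{3,-2})(Ω₁) = +0.182486-0.250489i ; Y_{3,-2}(Ω₂) = -0.224054+0.167935i ; Δ = +0.001179+0.086769i
  [-1]  conj(Y_{3,-1})(Ω₁) = +0.110509-0.056217i ; Y_{3,-1}(Ω₂) = -0.159614+0.053178i ; Δ = -0.014649+0.014850i
  [+0]  conj(Y_{3,0})(Ω₁) = -0.309129-0.000000i ; Y_{3,0}(Ω₂) = +0.286305+0.000000i ; Δ = -0.088505-0.000000i
  [+1]  conj(Y_{3,1})(Ω₁) = -0.110509-0.056217i ; Y_{3,1}(Ω₂) = +0.159614+0.053178i ; Δ = -0.014649-0.014850i
  [+2]  conj(Y_{3,2})(Ω₁) = +0.182486+0.250489i ; Y_{3,2}(Ω₂) = -0.224054-0.167935i ; Δ = +0.001179-0.086769i
  [+3]  conj(Y_{3,3})(Ω₁) = +0.054699+0.341072i ; Y_{3,3}(Ω₂) = -0.206019-0.297296i ; Δ = +0.090130-0.086529i
Σ over m = +0.064815+0.000000i; ×(4π/7) → +0.116356+0.000000i. Real part: 0.116356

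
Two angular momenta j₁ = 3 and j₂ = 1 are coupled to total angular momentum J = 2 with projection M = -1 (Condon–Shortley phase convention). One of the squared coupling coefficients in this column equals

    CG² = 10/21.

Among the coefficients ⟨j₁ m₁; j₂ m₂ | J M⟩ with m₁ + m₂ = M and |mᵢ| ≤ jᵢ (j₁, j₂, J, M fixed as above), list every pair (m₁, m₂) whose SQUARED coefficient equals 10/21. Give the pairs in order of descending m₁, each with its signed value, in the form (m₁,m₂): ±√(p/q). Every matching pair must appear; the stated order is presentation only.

(-2,1): +√(10/21)

Admissible pairs with m₁+m₂ = M = -1: (-2,1), (-1,0), (0,-1)
  (m₁,m₂)=(0,-1): CG² = 1/7, CG = +√(1/7)
  (m₁,m₂)=(-1,0): CG² = 8/21, CG = −√(8/21)
  (m₁,m₂)=(-2,1): CG² = 10/21, CG = +√(10/21)   ← matches the target
Pairs with CG² = 10/21: (-2,1): +√(10/21)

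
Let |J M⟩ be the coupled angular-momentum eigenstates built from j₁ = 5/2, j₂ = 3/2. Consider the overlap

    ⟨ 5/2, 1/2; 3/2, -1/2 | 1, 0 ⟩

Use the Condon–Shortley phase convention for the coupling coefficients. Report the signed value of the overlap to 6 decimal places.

−√(3/10) = -0.547723

j₁+j₂−J=3  J+j₁−j₂=2  J−j₁+j₂=0  j₁+j₂+J+1=6
(j₁±m₁, j₂±m₂, J±M) = (3,2,1,2,1,1)
P² = 6/5
sum k=1..1:
  [1] −1/2 = -1/2
S = -1/2
C² = P²·S² = 3/10 ; C = -0.547723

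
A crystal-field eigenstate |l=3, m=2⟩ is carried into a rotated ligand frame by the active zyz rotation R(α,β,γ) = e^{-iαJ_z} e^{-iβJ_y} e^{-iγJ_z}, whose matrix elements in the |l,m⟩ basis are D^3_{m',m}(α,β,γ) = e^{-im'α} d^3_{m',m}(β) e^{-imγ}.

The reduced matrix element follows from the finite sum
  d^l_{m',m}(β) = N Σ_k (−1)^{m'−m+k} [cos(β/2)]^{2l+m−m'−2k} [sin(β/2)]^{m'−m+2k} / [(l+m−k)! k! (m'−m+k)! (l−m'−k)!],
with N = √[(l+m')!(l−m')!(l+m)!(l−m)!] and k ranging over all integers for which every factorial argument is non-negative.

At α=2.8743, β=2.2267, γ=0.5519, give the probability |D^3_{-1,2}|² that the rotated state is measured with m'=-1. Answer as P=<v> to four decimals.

P=0.1751

Split into d^3_{-1,2}(β=2.2267) × two z-phases.
Half-angle: c=0.441658, s=0.897183. N=√(2·24·120·1)=75.894664
k: max(0,(2)−(-1))=3 … min(3+(2),3−(-1))=4
  k=3: (−1)^0·75.8947/(12)·0.4417^3·0.8972^3 = +0.393489
  k=4: (−1)^1·75.8947/(24)·0.4417^1·0.8972^5 = -0.811881
d^3_{-1,2}(2.2267) = +0.393489 -0.811881 = -0.418392
|D^3_{-1,2}|² = |d^3_{-1,2}(β)|² = (-0.418392)² = 0.175051 (the z-rotation phases have unit modulus)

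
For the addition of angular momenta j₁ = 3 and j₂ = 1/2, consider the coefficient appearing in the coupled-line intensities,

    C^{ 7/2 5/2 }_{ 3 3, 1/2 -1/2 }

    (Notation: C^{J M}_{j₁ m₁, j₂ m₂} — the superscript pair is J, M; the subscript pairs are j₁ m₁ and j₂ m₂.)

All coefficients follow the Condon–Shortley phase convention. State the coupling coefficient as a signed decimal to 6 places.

+√(1/7) = +0.377964

triangle: 0!·6!·1!/8! = 720/40320
(j±m)!: 6!·0!·0!·1!·6!·1! = 518400
prefactor² = (2J+1)·Δ·N² = 518400/7
  k=0: +1/(0!·0!·0!·0!·6!·1!) = 1/720
Σ = 1/720  ⇒  CG² = 518400/7·(1/720)² = 1/7
CG = +√(1/7) = +0.377964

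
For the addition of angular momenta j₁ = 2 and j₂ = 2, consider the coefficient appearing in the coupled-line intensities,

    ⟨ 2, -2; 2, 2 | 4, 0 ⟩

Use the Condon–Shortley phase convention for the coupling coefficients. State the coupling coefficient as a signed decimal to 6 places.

+√(1/70) = +0.119523

√[9·0!4!4!/9! · 0!4!4!0!4!4!] = √(165888/35)
  +(−1)^0/∏(0,0,4,4,0,0)! = 1/576  (running 1/576)
⟨..|..⟩ = √(165888/35)·(1/576) = +0.119523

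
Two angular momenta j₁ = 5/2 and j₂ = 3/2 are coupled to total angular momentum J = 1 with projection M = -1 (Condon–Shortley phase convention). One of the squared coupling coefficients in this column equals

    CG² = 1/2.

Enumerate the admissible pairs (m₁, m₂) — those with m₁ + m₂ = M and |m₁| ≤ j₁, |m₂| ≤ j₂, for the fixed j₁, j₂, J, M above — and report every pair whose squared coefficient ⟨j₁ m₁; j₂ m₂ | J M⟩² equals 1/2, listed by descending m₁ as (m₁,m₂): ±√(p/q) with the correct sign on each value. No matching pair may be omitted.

(-5/2,3/2): −√(1/2)

Admissible pairs with m₁+m₂ = M = -1: (-5/2,3/2), (-3/2,1/2), (-1/2,-1/2), (1/2,-3/2)
  (m₁,m₂)=(1/2,-3/2): CG² = 1/20, CG = +√(1/20)
  (m₁,m₂)=(-1/2,-1/2): CG² = 3/20, CG = −√(3/20)
  (m₁,m₂)=(-3/2,1/2): CG² = 3/10, CG = +√(3/10)
  (m₁,m₂)=(-5/2,3/2): CG² = 1/2, CG = −√(1/2)   ← matches the target
Pairs with CG² = 1/2: (-5/2,3/2): −√(1/2)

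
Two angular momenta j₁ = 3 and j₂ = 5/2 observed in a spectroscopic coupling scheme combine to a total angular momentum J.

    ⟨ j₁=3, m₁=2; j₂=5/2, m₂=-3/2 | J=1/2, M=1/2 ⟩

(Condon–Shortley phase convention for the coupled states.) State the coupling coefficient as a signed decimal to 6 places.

−√(5/21) ≈ -0.487950

triangle: 5!×1!×0!/7! = 120/5040
(j±m)!: 5!×1!×1!×4!×1!×0! = 2880
prefactor² = (2J+1)×Δ×N² = 960/7
  k=1: −1/(1!×4!×0!×0!×1!×0!) = -1/24
Σ = -1/24  ⇒  CG² = 960/7×(-1/24)² = 5/21
CG = −√(5/21) = -0.487950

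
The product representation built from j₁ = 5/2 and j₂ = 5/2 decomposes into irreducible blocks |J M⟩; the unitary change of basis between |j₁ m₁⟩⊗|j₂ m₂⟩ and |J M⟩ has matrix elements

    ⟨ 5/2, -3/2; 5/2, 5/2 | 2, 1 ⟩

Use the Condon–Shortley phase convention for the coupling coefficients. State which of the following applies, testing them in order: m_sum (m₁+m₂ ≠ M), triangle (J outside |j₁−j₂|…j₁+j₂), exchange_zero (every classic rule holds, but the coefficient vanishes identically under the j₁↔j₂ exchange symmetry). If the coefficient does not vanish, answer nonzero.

m-sum: m₁+m₂ = -3/2+5/2 = 1, M = 1  ✓
triangle: |j₁−j₂| = 0 ≤ J = 2 ≤ j₁+j₂ = 5  ✓
exchange: j₁≠j₂ or m₁≠m₂ — the exchange symmetry imposes no constraint here
value check: CG = −√(5/14) = -0.597614 ≠ 0

nonzero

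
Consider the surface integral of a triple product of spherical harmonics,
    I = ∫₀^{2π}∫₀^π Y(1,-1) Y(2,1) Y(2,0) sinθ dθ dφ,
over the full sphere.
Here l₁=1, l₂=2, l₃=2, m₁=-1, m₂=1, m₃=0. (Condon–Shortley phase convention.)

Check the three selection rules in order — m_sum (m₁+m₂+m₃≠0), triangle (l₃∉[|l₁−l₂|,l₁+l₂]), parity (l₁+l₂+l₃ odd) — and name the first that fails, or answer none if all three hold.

azimuthal sum: -1 + 1 + 0 = 0  ✓
1 ≤ 2 ≤ 3 (triangle on l)  ✓
L = 1 + 2 + 2 = 5 (odd)  ✗

parity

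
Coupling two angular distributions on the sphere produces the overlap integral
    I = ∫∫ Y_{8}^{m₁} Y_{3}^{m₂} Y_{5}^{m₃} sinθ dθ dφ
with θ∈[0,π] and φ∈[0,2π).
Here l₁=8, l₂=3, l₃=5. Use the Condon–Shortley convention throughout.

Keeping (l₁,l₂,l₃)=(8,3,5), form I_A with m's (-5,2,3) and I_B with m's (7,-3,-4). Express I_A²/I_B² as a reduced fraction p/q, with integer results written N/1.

l's match ⇒ only the (l;m) 3-j factors differ between A and B.
A: triangle coeff Δ(8,3,5) = 1/136136; Σ_t [5,5]: t=5:−1/9676800 = -1/9676800; (3j)²=27/952 [(8 3 5; -5 2 3)], sign=-1
B: triangle coeff Δ(8,3,5) = 1/136136; Σ_t [0,0]: t=0:+1/261273600 = 1/261273600; (3j)²=5/136 [(8 3 5; 7 -3 -4)], sign=-1
I_A²/I_B² = (27/952)/(5/136) = 27/35

27/35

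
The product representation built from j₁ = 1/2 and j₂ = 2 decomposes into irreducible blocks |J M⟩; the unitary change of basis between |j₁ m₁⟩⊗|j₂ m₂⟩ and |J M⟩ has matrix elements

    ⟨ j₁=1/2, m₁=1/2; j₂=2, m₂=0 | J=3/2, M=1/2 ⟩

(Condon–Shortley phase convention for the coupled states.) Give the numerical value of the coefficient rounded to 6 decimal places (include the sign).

triangle: 1!*0!*3!/5! = 6/120
(j±m)!: 1!*0!*2!*2!*2!*1! = 8
prefactor² = (2J+1)*Δ*N² = 8/5
  k=0: +1/(0!*1!*0!*2!*0!*1!) = 1/2
Σ = 1/2  ⇒  CG² = 8/5*(1/2)² = 2/5
CG = +√(2/5) = +0.632456

+√(2/5) ≈ +0.632456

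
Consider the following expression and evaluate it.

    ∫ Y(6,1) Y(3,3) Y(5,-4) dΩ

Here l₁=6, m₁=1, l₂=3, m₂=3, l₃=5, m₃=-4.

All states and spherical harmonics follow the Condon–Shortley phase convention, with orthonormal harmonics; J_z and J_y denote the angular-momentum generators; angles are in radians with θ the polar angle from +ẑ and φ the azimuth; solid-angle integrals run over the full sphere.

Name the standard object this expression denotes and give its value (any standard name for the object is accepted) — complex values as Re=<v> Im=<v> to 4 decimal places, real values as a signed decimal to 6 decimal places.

This is a Gaunt coefficient — the integral of a triple product of spherical harmonics over the sphere.
Checks pass: Σm=0; 14 even; l₃=5∈[3,9].
(2·6+1)(2·3+1)(2·5+1) = 1001
Δ: 4! 8! 2! / 15! → 1/675675
sum: t=1:−1/8640 t=2:+1/2304 t=3:−1/8640 = 7/34560
3j²(6 3 5; 0 0 0) = Δ·Π!·Σ² = 7/429  (sign -1)
sum: t=4:+1/241920 = 1/241920
3j²(6 3 5; 1 3 -4) = Δ·Π!·Σ² = 4/1001  (sign -1)
combine: 4πI² = 1001·7/429·4/1001 = 28/429
take √, sign +1: I = 0.07206849

Gaunt coefficient, +0.072068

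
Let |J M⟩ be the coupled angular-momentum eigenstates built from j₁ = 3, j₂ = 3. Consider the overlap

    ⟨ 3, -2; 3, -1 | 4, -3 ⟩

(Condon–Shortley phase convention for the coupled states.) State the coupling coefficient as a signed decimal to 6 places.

j₁+j₂−J=2  J+j₁−j₂=4  J−j₁+j₂=4  j₁+j₂+J+1=11
(j₁±m₁, j₂±m₂, J±M) = (1,5,2,4,1,7)
P² = 82944/11
sum k=1..2:
  [1] −1/144 = -1/144
  [2] +1/288 = 1/288
S = -1/288
C² = P²·S² = 1/11 ; C = -0.301511

−√(1/11) ≈ -0.301511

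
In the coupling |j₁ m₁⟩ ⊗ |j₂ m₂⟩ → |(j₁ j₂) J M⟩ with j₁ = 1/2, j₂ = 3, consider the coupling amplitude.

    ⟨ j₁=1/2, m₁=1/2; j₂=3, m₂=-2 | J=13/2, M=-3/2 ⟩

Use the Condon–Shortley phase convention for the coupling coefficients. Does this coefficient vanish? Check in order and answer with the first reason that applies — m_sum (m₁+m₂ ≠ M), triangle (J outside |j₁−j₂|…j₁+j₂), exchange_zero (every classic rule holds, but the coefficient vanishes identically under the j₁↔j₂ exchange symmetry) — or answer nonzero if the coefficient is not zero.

m-sum: m₁+m₂ = 1/2+(-2) = -3/2, M = -3/2  ✓
triangle: need |j₁−j₂| ≤ J ≤ j₁+j₂, i.e. J ∈ [5/2, 7/2]; J = 13/2 is outside ✗ ⇒ coefficient is 0

triangle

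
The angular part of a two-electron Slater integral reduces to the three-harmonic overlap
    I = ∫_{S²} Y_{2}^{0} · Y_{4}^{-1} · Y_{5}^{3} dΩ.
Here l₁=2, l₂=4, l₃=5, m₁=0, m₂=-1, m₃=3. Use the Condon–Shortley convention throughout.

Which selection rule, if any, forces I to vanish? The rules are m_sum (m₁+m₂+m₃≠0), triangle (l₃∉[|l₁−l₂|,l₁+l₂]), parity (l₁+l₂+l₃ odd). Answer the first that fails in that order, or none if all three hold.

m_sum

m₁+m₂+m₃ = 0 − 1 + 3 = 2  ✗
triangle: |2−4|=2 ≤ l₃=5 ≤ 2+4=6
parity: l₁+l₂+l₃ = 11 is odd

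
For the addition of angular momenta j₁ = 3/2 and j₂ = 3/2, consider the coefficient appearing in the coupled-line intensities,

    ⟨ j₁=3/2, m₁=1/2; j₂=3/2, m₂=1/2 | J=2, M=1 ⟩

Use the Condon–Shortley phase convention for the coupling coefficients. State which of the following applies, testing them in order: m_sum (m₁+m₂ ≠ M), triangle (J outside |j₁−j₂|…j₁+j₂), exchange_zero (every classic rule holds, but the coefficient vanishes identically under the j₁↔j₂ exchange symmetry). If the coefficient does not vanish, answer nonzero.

exchange_zero

m-sum: m₁+m₂ = 1/2+1/2 = 1, M = 1  ✓
triangle: |j₁−j₂| = 0 ≤ J = 2 ≤ j₁+j₂ = 3  ✓
exchange: j₁=j₂ and m₁=m₂, and (−1)^(j₁+j₂−J) = (−1)^1 = −1 forces ⟨j₁m₁;j₂m₂|JM⟩ = −⟨j₂m₂;j₁m₁|JM⟩ = −⟨j₁m₁;j₂m₂|JM⟩ ⇒ the coefficient vanishes identically
Racah sum check: Σ_k collapses to 0 ⇒ CG = 0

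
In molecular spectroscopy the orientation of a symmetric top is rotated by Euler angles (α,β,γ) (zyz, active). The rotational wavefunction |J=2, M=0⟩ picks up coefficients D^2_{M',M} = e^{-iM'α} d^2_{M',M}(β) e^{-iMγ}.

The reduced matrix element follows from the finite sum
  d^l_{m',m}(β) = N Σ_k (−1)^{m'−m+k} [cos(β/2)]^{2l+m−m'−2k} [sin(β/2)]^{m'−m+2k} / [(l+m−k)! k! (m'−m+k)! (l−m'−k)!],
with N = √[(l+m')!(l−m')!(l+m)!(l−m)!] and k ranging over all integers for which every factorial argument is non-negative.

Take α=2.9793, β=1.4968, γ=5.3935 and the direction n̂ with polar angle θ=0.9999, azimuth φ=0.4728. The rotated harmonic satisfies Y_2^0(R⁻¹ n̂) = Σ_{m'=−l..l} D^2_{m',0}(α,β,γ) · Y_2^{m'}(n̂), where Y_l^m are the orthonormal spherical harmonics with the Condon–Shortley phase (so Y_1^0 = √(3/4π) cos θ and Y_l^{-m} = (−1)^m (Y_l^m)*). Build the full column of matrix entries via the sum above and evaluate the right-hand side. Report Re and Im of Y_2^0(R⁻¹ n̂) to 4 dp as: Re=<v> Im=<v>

Need the full column D^2_{m',0} for m'=−2..2 at α=2.9793, β=1.4968, γ=5.3935.
cos(β/2)=0.732779, sin(β/2)=0.680467
d^2_{-2,0}: single k=2 term ⇒ +0.609026;  D = +0.577224-0.194228i
d^2_{-1,0}: k∈[1..2] ⇒ +0.655845 -0.565549 = +0.090296;  D = -0.089110+0.014590i
d^2_{0,0}: k∈[0..2] ⇒ +0.288331 -0.994535 +0.214402 = -0.491802;  D = -0.491802+0.000000i
d^2_{1,0}: k∈[0..1] ⇒ -0.655845 +0.565549 = -0.090296;  D = +0.089110+0.014590i
d^2_{2,0}: single k=0 term ⇒ +0.609026;  D = +0.577224+0.194228i
Y_2^{m'}(θ=0.9999,φ=0.4728) and Σ D·Y over m':
  (+0.5772-0.1942i)·(+0.1601-0.2217i)  (-0.0891+0.0146i)·(+0.3127-0.1600i)  (-0.4918+0.0000i)·(-0.0391+0.0000i)  (+0.0891+0.0146i)·(-0.3127-0.1600i)  (+0.5772+0.1942i)·(+0.1601+0.2217i)
Y_2^0(R⁻¹ n̂) = +0.066792+0.000000i

Re=0.0668 Im=0.0000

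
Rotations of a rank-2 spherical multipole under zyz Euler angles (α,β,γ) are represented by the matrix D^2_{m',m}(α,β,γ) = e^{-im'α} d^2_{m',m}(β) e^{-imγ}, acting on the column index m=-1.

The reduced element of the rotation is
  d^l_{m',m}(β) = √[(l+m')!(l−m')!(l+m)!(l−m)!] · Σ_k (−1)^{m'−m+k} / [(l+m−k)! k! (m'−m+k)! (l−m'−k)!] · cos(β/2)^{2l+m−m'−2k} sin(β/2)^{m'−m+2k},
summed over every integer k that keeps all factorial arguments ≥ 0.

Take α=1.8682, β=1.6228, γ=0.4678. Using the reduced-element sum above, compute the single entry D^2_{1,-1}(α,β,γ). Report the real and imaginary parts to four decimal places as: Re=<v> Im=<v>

Re=0.0799 Im=-0.4645

Split into d^2_{1,-1}(β=1.6228) × two z-phases.
With c≡cos(β/2)=0.688484 and s≡sin(β/2)=0.725252, N=[6·1·1·6]^{1/2}=6.000000
k: max(0,(-1)−(1))=0 … min(2+(-1),2−(1))=1
  k=0: (−1)^2·6.0000/(2)·0.6885^2·0.7253^2 = +0.747974
  k=1: (−1)^3·6.0000/(6)·0.6885^0·0.7253^4 = -0.276666
d^2_{1,-1}(1.6228) = +0.747974 -0.276666 = +0.471308
D = (-0.293039-0.956101i)·(+0.471308)·(+0.892562+0.450924i) = +0.079921-0.464482i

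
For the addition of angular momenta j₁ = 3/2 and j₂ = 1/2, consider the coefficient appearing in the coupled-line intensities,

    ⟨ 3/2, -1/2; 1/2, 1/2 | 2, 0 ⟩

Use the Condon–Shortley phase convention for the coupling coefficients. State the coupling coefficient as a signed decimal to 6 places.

triangle: 0!·3!·1!/5! = 6/120
(j±m)!: 1!·2!·1!·0!·2!·2! = 8
prefactor² = (2J+1)·Δ·N² = 2
  k=0: +1/(0!·0!·2!·1!·1!·0!) = 1/2
Σ = 1/2  ⇒  CG² = 2·(1/2)² = 1/2
CG = +√(1/2) = +0.707107

+√(1/2) ≈ +0.707107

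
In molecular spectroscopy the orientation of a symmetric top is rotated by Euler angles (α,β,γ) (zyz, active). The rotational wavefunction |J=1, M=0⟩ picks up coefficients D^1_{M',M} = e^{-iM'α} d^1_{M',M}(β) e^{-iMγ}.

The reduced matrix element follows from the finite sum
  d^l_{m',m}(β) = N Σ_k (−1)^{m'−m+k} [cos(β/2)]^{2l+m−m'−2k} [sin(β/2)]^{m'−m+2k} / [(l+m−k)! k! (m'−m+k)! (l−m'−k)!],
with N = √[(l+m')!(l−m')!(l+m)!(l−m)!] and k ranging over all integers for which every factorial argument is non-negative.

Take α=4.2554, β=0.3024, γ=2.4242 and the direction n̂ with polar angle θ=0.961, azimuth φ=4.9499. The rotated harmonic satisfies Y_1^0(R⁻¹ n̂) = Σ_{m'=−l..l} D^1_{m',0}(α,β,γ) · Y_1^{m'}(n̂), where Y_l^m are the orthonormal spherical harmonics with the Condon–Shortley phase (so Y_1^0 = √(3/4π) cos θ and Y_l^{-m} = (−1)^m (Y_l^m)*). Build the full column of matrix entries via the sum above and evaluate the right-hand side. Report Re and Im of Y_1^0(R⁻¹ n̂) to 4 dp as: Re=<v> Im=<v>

Re=0.3588 Im=0.0000

Need the full column D^1_{m',0} for m'=−1..1 at α=4.2554, β=0.3024, γ=2.4242.
cos(β/2)=0.988591, sin(β/2)=0.150625
d^1_{-1,0}: single k=1 term ⇒ +0.210585;  D = -0.092920-0.188976i
d^1_{0,0}: k∈[0..1] ⇒ +0.977312 -0.022688 = +0.954624;  D = +0.954624+0.000000i
d^1_{1,0}: single k=0 term ⇒ -0.210585;  D = +0.092920-0.188976i
Y_1^{m'}(θ=0.961,φ=4.9499) and Σ D·Y over m':
  (-0.0929-0.1890i)·(+0.0666+0.2753i)  (+0.9546+0.0000i)·(+0.2798+0.0000i)  (+0.0929-0.1890i)·(-0.0666+0.2753i)
Y_1^0(R⁻¹ n̂) = +0.358782+0.000000i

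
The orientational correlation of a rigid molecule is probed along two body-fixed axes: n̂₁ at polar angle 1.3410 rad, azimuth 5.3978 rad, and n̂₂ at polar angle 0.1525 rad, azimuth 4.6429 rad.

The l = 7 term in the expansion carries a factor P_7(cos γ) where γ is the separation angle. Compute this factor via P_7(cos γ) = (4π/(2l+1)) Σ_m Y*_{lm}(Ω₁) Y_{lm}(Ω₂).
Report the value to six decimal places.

Term-by-term m-sum for l=7 (normalisation 4π/15 = 0.837758):
  term(m=-7) = 0.00000 - 0.00000j   from Y*(Ω₁)=0.41346 + 0.03543j, Y(Ω₂)=0.00000 - 0.00000j
  term(m=-6) = -0.00000 - 0.00001j   from Y*(Ω₁)=0.20507 + 0.29979j, Y(Ω₂)=-0.00002 - 0.00001j
  term(m=-5) = 0.00003 + 0.00002j   from Y*(Ω₁)=0.02944 - 0.10032j, Y(Ω₂)=-0.00012 + 0.00033j
  term(m=-4) = 0.00130 - 0.00016j   from Y*(Ω₁)=0.32186 - 0.13606j, Y(Ω₂)=0.00360 + 0.00103j
  term(m=-3) = 0.00007 - 0.00009j   from Y*(Ω₁)=0.00356 + 0.00188j, Y(Ω₂)=0.00602 - 0.02846j
  term(m=-2) = 0.00313 + 0.05127j   from Y*(Ω₁)=-0.06496 - 0.32049j, Y(Ω₂)=-0.15556 - 0.02176j
  term(m=-1) = 0.01751 + 0.01647j   from Y*(Ω₁)=0.02881 - 0.03523j, Y(Ω₂)=-0.03668 + 0.52703j
  term(m=+0) = -0.24330 + 0.00000j   from Y*(Ω₁)=-0.31827 + 0.00000j, Y(Ω₂)=0.76445 + 0.00000j
  term(m=+1) = 0.01751 - 0.01647j   from Y*(Ω₁)=-0.02881 - 0.03523j, Y(Ω₂)=0.03668 + 0.52703j
  term(m=+2) = 0.00313 - 0.05127j   from Y*(Ω₁)=-0.06496 + 0.32049j, Y(Ω₂)=-0.15556 + 0.02176j
  term(m=+3) = 0.00007 + 0.00009j   from Y*(Ω₁)=-0.00356 + 0.00188j, Y(Ω₂)=-0.00602 - 0.02846j
  term(m=+4) = 0.00130 + 0.00016j   from Y*(Ω₁)=0.32186 + 0.13606j, Y(Ω₂)=0.00360 - 0.00103j
  term(m=+5) = 0.00003 - 0.00002j   from Y*(Ω₁)=-0.02944 - 0.10032j, Y(Ω₂)=0.00012 + 0.00033j
  term(m=+6) = -0.00000 + 0.00001j   from Y*(Ω₁)=0.20507 - 0.29979j, Y(Ω₂)=-0.00002 + 0.00001j
  term(m=+7) = 0.00000 + 0.00000j   from Y*(Ω₁)=-0.41346 + 0.03543j, Y(Ω₂)=-0.00000 - 0.00000j
Total Σ_m = -0.19921 - 0.00000j. Multiply by 0.837758: -0.16689 - 0.00000j. P_7(cos γ) = -0.166889

-0.166889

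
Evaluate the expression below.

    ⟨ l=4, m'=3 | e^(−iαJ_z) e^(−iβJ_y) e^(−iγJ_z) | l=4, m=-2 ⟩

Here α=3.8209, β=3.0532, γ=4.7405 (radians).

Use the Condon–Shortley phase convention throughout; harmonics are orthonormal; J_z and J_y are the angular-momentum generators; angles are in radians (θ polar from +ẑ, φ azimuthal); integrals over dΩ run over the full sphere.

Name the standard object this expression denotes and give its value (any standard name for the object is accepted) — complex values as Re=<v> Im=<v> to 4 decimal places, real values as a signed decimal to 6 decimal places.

This is a Wigner D-matrix element — the rotation-matrix element ⟨l m'| R(α,β,γ) |l m⟩ in the angular-momentum basis.
D^4_{3,-2}(3.8209,3.0532,4.7405) = e^{-i·3·3.8209}·d^4_{3,-2}(3.0532)·e^{-i·-2·4.7405}. Compute d first:
With c≡cos(β/2)=0.044182 and s≡sin(β/2)=0.999024, N=[5040·1·2·720]^{1/2}=2693.993318
k: max(0,(-2)−(3))=0 … min(4+(-2),4−(3))=1
  k=0: (−1)^5·2693.9933/(240)·0.0442^3·0.9990^5 = -0.000963
  k=1: (−1)^6·2693.9933/(720)·0.0442^1·0.9990^7 = +0.164187
d^4_{3,-2}(3.0532) = -0.000963 +0.164187 = +0.163224
D = (+0.450322+0.892866i)·(+0.163224)·(-0.998420-0.056192i) = -0.065198-0.149637i

Wigner D-matrix element, Re=-0.0652 Im=-0.1496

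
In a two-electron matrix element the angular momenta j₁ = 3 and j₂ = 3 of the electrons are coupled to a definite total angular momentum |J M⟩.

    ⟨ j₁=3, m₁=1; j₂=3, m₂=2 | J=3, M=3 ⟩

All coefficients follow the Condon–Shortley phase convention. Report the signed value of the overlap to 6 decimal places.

+√(1/3) = +0.577350

triangle: 3!·3!·3!/10! = 216/3628800
(j±m)!: 4!·2!·5!·1!·6!·0! = 4147200
prefactor² = (2J+1)·Δ·N² = 1728
  k=2: +1/(2!·1!·0!·3!·3!·0!) = 1/72
Σ = 1/72  ⇒  CG² = 1728·(1/72)² = 1/3
CG = +√(1/3) = +0.577350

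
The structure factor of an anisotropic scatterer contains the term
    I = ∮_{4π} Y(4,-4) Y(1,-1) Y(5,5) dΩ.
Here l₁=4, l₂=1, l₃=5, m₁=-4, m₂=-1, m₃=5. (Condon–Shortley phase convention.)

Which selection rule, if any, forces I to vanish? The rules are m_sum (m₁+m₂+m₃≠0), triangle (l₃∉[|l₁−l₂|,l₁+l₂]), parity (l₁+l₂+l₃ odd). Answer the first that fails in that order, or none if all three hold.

m₁+m₂+m₃ = -4 − 1 + 5 = 0  ✓
triangle: |4−1|=3 ≤ l₃=5 ≤ 4+1=5  ✓
parity: l₁+l₂+l₃ = 10 is even  ✓

none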